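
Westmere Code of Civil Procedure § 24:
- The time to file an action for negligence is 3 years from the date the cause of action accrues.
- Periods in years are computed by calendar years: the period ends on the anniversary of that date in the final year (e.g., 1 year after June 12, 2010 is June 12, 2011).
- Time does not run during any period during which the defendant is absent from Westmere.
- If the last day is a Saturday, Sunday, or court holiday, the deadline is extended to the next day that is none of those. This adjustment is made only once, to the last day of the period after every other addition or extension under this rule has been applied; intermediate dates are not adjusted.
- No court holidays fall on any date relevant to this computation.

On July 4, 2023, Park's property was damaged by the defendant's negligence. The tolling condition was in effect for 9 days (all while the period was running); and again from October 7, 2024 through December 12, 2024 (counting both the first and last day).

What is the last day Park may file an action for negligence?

September 18, 2026

3 years after July 4, 2023 is July 4, 2026.
Tolling adds 9 days: July 4, 2026 + 9 days = July 13, 2026.
From October 7, 2024 through December 12, 2024 inclusive is 67 days; tolling adds 67 days: July 13, 2026 + 67 days = September 18, 2026.
September 18, 2026 is a Friday and not a court holiday, so no extension applies.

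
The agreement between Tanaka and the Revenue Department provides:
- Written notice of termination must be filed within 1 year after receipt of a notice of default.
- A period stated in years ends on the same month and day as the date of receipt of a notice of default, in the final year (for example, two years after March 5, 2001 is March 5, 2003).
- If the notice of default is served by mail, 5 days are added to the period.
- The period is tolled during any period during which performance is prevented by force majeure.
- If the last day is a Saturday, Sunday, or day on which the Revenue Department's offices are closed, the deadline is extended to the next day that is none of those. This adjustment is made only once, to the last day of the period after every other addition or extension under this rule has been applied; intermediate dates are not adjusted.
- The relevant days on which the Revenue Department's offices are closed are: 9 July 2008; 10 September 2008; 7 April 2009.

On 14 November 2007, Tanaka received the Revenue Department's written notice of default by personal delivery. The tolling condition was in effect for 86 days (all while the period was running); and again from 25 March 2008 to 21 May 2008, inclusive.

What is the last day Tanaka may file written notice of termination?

1 year after 14 November 2007 is November 14, 2008.
Service was not by mail, so no mail extension applies.
Tolling adds 86 days: November 14, 2008 + 86 days = February 8, 2009.
From March 25, 2008 through May 21, 2008 inclusive is 58 days; tolling adds 58 days: February 8, 2009 + 58 days = April 7, 2009.
April 7, 2009 is a listed holiday. The next qualifying day is April 8, 2009.

April 8, 2009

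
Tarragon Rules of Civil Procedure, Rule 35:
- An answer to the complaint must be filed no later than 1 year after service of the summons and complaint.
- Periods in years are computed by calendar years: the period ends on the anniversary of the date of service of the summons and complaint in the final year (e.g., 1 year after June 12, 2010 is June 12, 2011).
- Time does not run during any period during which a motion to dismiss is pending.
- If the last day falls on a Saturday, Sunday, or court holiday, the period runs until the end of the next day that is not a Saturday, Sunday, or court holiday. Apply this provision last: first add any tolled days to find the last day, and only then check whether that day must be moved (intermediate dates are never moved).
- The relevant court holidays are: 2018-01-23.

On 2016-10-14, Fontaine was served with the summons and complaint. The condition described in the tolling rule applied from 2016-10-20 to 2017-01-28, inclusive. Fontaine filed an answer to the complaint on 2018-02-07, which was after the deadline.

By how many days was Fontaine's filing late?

1 year after 2016-10-14 is October 14, 2017.
From October 20, 2016 through January 28, 2017 inclusive is 101 days; tolling adds 101 days: October 14, 2017 + 101 days = January 23, 2018.
January 23, 2018 is a listed holiday. The next qualifying day is January 24, 2018.
The deadline is January 24, 2018; from January 24, 2018 to February 7, 2018 is 14 days.

14 days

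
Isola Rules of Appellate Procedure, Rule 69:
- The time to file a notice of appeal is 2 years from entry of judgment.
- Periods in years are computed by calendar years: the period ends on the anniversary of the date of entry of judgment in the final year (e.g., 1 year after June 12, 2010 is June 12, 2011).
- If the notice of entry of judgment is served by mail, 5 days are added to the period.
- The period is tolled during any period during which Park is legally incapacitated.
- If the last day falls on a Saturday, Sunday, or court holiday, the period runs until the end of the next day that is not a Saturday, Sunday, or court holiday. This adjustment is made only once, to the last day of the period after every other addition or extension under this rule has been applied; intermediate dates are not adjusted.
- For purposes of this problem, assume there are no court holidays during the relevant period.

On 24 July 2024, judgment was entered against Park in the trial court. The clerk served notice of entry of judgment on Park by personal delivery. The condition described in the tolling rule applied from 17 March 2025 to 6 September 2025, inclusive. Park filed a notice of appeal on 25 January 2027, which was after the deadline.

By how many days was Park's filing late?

11 days

2 years after 24 July 2024 is July 24, 2026.
Service was not by mail, so no mail extension applies.
From March 17, 2025 through September 6, 2025 inclusive is 174 days; tolling adds 174 days: July 24, 2026 + 174 days = January 14, 2027.
January 14, 2027 is a Thursday and not a court holiday, so no extension applies.
The deadline is January 14, 2027; from January 14, 2027 to January 25, 2027 is 11 days.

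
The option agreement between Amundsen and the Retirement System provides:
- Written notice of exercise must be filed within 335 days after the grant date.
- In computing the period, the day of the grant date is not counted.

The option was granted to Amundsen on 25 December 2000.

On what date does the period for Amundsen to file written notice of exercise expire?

335 days after 25 December 2000 is November 25, 2001.

November 25, 2001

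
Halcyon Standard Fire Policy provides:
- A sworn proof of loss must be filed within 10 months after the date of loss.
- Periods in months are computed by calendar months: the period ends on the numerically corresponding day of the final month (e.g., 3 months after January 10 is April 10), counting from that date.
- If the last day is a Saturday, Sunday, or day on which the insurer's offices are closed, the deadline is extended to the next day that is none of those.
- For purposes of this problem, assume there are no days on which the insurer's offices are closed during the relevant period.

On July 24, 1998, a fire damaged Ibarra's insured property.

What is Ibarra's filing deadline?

10 months after July 24, 1998 is May 24, 1999.
May 24, 1999 is a Monday and not a day on which the insurer's offices are closed, so no extension applies.

May 24, 1999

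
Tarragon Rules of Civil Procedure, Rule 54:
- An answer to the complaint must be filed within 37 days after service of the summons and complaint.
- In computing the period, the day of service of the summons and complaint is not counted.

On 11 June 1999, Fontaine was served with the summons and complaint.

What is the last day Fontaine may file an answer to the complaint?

37 days after 11 June 1999 is July 18, 1999.

July 18, 1999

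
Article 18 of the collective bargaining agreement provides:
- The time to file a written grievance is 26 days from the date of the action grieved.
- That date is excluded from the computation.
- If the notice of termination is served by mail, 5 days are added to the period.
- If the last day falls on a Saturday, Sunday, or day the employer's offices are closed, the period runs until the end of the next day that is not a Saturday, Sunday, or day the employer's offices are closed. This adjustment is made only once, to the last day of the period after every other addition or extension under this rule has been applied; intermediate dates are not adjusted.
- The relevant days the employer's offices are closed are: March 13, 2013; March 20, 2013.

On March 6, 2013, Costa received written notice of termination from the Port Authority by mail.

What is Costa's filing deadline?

April 8, 2013

26 days after March 6, 2013 is April 1, 2013.
Service was by mail, adding 5 days: April 1, 2013 + 5 days = April 6, 2013.
April 6, 2013 is Saturday; April 7, 2013 is Sunday. The next qualifying day is April 8, 2013.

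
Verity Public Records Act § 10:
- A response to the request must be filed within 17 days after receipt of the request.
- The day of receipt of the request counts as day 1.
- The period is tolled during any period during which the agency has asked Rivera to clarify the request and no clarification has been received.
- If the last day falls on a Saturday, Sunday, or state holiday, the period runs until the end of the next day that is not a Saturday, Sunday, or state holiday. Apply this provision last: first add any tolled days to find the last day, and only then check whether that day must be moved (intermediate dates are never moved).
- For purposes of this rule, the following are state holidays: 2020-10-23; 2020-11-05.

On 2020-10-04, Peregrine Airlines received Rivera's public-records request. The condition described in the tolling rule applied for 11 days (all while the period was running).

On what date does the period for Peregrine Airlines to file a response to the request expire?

November 2, 2020

Counting 2020-10-04 as day 1, day 17 is October 20, 2020.
Tolling adds 11 days: October 20, 2020 + 11 days = October 31, 2020.
October 31, 2020 is Saturday; November 1, 2020 is Sunday. The next qualifying day is November 2, 2020.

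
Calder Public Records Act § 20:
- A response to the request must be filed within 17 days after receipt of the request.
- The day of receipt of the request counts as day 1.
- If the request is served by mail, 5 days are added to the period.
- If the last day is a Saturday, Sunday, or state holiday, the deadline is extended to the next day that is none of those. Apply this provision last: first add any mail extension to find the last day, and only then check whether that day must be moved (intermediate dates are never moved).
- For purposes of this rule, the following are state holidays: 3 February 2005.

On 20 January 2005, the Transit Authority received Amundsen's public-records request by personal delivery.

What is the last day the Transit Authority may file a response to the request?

Counting 20 January 2005 as day 1, day 17 is February 5, 2005.
Service was not by mail, so no mail extension applies.
February 5, 2005 is Saturday; February 6, 2005 is Sunday. The next qualifying day is February 7, 2005.

February 7, 2005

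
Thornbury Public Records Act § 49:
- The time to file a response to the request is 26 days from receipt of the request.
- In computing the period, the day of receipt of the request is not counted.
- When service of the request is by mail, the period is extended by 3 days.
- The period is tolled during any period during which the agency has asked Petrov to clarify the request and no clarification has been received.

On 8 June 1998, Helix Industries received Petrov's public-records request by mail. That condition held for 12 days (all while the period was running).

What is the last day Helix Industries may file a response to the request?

July 19, 1998

26 days after 8 June 1998 is July 4, 1998.
Service was by mail, adding 3 days: July 4, 1998 + 3 days = July 7, 1998.
Tolling adds 12 days: July 7, 1998 + 12 days = July 19, 1998.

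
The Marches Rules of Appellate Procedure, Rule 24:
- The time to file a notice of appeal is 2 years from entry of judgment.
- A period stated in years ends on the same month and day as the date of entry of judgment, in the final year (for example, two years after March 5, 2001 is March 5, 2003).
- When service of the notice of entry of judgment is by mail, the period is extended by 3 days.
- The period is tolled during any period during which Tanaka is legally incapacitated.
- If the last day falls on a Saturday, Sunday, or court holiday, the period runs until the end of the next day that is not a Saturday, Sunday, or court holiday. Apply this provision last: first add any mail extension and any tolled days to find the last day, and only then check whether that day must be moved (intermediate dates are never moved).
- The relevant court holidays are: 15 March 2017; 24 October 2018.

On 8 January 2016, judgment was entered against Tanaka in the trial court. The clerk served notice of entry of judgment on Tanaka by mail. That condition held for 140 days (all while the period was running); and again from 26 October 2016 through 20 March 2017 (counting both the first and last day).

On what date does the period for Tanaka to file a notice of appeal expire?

October 25, 2018

2 years after 8 January 2016 is January 8, 2018.
Service was by mail, adding 3 days: January 8, 2018 + 3 days = January 11, 2018.
Tolling adds 140 days: January 11, 2018 + 140 days = May 31, 2018.
From October 26, 2016 through March 20, 2017 inclusive is 146 days; tolling adds 146 days: May 31, 2018 + 146 days = October 24, 2018.
October 24, 2018 is a listed holiday. The next qualifying day is October 25, 2018.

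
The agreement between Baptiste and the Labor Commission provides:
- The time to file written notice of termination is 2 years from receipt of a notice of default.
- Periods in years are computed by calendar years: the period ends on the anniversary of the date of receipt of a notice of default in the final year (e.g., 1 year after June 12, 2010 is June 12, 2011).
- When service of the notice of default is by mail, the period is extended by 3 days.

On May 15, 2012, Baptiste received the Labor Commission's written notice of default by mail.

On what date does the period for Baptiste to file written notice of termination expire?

2 years after May 15, 2012 is May 15, 2014.
Service was by mail, adding 3 days: May 15, 2014 + 3 days = May 18, 2014.

May 18, 2014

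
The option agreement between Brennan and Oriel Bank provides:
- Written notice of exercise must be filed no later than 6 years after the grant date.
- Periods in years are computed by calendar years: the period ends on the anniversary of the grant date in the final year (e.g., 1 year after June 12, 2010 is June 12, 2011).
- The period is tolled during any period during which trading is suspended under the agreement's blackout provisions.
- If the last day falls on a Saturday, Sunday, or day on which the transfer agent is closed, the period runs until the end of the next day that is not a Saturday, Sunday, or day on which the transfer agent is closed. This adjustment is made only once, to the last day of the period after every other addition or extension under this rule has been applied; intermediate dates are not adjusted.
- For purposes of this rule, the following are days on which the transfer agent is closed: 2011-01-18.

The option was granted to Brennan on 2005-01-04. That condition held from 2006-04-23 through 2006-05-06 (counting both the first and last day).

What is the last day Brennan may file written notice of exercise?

6 years after 2005-01-04 is January 4, 2011.
From April 23, 2006 through May 6, 2006 inclusive is 14 days; tolling adds 14 days: January 4, 2011 + 14 days = January 18, 2011.
January 18, 2011 is a listed holiday. The next qualifying day is January 19, 2011.

January 19, 2011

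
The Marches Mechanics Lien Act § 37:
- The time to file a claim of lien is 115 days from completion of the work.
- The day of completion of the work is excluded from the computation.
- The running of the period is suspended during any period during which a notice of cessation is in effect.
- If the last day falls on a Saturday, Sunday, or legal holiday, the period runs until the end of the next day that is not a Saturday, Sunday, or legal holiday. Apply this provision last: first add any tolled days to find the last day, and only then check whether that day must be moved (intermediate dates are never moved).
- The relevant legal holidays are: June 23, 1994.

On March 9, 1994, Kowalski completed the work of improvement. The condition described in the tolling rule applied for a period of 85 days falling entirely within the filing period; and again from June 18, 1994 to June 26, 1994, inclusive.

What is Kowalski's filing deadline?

115 days after March 9, 1994 is July 2, 1994.
Tolling adds 85 days: July 2, 1994 + 85 days = September 25, 1994.
From June 18, 1994 through June 26, 1994 inclusive is 9 days; tolling adds 9 days: September 25, 1994 + 9 days = October 4, 1994.
October 4, 1994 is a Tuesday and not a legal holiday, so no extension applies.

October 4, 1994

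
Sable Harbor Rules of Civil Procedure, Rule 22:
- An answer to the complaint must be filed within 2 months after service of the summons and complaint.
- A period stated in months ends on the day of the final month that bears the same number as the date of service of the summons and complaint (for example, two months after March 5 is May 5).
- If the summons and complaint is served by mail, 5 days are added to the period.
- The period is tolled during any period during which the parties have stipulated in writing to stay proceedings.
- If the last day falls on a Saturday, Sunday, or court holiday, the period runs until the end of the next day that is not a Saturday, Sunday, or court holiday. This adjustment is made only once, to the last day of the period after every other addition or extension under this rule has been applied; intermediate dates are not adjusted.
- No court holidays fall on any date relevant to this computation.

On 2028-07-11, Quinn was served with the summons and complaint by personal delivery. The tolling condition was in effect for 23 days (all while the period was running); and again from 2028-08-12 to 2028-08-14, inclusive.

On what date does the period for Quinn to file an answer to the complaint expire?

October 9, 2028

2 months after 2028-07-11 is September 11, 2028.
Service was not by mail, so no mail extension applies.
Tolling adds 23 days: September 11, 2028 + 23 days = October 4, 2028.
From August 12, 2028 through August 14, 2028 inclusive is 3 days; tolling adds 3 days: October 4, 2028 + 3 days = October 7, 2028.
October 7, 2028 is Saturday; October 8, 2028 is Sunday. The next qualifying day is October 9, 2028.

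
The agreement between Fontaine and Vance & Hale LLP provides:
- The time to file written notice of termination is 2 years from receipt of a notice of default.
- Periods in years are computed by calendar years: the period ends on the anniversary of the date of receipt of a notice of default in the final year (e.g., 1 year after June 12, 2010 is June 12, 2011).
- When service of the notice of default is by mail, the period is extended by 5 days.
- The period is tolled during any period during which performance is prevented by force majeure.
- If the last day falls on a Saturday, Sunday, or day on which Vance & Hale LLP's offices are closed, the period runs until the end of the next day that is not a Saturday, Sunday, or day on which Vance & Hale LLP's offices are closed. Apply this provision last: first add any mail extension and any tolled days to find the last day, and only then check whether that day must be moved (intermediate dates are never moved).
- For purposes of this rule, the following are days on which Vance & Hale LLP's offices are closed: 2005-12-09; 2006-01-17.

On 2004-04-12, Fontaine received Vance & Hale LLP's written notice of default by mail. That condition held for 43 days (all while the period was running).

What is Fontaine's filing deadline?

May 30, 2006

2 years after 2004-04-12 is April 12, 2006.
Service was by mail, adding 5 days: April 12, 2006 + 5 days = April 17, 2006.
Tolling adds 43 days: April 17, 2006 + 43 days = May 30, 2006.
May 30, 2006 is a Tuesday and not a day on which Vance & Hale LLP's offices are closed, so no extension applies.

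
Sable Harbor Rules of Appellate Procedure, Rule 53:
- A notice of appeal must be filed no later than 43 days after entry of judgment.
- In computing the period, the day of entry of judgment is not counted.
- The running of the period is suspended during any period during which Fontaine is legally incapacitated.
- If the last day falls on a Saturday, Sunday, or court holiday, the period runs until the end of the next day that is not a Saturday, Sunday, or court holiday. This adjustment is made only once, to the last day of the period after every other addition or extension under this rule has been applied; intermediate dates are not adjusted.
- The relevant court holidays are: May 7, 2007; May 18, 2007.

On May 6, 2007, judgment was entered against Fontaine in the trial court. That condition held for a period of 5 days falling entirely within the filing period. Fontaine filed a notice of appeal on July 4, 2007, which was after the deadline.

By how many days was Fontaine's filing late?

43 days after May 6, 2007 is June 18, 2007.
Tolling adds 5 days: June 18, 2007 + 5 days = June 23, 2007.
June 23, 2007 is Saturday; June 24, 2007 is Sunday. The next qualifying day is June 25, 2007.
The deadline is June 25, 2007; from June 25, 2007 to July 4, 2007 is 9 days.

9 days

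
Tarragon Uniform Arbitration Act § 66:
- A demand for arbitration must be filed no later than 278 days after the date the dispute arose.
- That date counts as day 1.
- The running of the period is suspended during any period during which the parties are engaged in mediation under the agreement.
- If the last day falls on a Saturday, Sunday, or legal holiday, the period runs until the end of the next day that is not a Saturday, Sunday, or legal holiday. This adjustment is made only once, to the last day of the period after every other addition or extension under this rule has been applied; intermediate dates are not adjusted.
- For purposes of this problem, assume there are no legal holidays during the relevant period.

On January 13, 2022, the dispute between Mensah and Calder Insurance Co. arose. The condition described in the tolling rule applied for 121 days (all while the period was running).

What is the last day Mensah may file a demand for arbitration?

Counting January 13, 2022 as day 1, day 278 is October 17, 2022.
Tolling adds 121 days: October 17, 2022 + 121 days = February 15, 2023.
February 15, 2023 is a Wednesday and not a legal holiday, so no extension applies.

February 15, 2023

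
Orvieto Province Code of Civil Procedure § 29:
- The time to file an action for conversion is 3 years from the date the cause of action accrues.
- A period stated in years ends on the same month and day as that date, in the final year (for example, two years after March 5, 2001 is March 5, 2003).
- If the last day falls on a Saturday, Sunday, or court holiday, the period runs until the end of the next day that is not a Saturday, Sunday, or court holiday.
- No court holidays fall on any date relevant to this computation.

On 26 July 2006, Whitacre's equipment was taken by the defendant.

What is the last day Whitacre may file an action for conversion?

3 years after 26 July 2006 is July 26, 2009.
July 26, 2009 is Sunday. The next qualifying day is July 27, 2009.

July 27, 2009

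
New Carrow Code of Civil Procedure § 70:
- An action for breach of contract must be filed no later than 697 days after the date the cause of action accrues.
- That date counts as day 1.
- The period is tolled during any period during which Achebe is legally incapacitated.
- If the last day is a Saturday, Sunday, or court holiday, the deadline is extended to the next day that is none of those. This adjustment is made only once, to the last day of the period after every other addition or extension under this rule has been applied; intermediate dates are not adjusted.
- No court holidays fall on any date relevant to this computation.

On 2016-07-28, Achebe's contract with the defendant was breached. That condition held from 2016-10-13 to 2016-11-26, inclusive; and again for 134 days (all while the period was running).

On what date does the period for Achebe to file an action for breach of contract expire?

Counting 2016-07-28 as day 1, day 697 is June 24, 2018.
From October 13, 2016 through November 26, 2016 inclusive is 45 days; tolling adds 45 days: June 24, 2018 + 45 days = August 8, 2018.
Tolling adds 134 days: August 8, 2018 + 134 days = December 20, 2018.
December 20, 2018 is a Thursday and not a court holiday, so no extension applies.

December 20, 2018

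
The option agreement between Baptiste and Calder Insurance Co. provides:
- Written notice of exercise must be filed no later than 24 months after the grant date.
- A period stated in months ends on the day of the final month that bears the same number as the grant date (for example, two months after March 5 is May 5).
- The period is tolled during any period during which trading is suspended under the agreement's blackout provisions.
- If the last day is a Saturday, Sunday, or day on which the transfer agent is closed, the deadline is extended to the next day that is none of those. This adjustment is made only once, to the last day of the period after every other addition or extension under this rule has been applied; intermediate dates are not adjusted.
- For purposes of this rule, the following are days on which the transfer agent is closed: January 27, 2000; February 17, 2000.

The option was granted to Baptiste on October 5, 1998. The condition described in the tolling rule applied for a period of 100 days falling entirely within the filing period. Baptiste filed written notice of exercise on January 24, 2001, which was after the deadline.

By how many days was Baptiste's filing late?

24 months after October 5, 1998 is October 5, 2000.
Tolling adds 100 days: October 5, 2000 + 100 days = January 13, 2001.
January 13, 2001 is Saturday; January 14, 2001 is Sunday. The next qualifying day is January 15, 2001.
The deadline is January 15, 2001; from January 15, 2001 to January 24, 2001 is 9 days.

9 days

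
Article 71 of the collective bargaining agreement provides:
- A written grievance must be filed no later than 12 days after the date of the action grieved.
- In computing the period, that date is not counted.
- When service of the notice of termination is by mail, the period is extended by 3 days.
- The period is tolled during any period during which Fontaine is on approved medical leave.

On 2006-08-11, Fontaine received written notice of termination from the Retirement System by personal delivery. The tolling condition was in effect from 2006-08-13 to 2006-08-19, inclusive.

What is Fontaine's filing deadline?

12 days after 2006-08-11 is August 23, 2006.
Service was not by mail, so no mail extension applies.
From August 13, 2006 through August 19, 2006 inclusive is 7 days; tolling adds 7 days: August 23, 2006 + 7 days = August 30, 2006.

August 30, 2006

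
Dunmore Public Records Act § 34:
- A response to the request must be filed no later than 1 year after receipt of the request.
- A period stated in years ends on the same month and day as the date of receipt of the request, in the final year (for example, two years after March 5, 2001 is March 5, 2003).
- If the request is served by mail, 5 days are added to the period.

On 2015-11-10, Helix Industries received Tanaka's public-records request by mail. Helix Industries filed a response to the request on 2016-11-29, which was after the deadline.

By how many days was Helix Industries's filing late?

14 days

1 year after 2015-11-10 is November 10, 2016.
Service was by mail, adding 5 days: November 10, 2016 + 5 days = November 15, 2016.
The deadline is November 15, 2016; from November 15, 2016 to November 29, 2016 is 14 days.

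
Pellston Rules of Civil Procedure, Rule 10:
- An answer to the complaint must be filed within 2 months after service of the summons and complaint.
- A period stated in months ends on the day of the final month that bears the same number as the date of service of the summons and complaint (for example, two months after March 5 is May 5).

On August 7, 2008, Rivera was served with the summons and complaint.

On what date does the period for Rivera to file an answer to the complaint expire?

2 months after August 7, 2008 is October 7, 2008.

October 7, 2008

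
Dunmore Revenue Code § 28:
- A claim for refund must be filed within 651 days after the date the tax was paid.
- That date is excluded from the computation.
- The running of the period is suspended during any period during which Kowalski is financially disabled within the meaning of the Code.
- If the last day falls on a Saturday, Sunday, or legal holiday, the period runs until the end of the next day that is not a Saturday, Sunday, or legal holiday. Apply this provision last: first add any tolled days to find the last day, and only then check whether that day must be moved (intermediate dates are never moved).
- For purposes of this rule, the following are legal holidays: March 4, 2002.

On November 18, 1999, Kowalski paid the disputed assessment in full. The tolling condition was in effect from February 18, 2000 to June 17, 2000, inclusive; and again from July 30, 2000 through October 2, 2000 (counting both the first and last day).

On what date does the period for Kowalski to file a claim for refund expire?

651 days after November 18, 1999 is August 30, 2001.
From February 18, 2000 through June 17, 2000 inclusive is 121 days; tolling adds 121 days: August 30, 2001 + 121 days = December 29, 2001.
From July 30, 2000 through October 2, 2000 inclusive is 65 days; tolling adds 65 days: December 29, 2001 + 65 days = March 4, 2002.
March 4, 2002 is a listed holiday. The next qualifying day is March 5, 2002.

March 5, 2002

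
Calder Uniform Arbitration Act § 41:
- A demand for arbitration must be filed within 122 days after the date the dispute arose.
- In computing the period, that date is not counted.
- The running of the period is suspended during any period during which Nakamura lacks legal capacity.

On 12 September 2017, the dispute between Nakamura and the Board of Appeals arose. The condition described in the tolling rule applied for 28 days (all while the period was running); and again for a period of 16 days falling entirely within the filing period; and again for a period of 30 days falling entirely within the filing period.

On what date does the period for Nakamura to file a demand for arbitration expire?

122 days after 12 September 2017 is January 12, 2018.
Tolling adds 28 days: January 12, 2018 + 28 days = February 9, 2018.
Tolling adds 16 days: February 9, 2018 + 16 days = February 25, 2018.
Tolling adds 30 days: February 25, 2018 + 30 days = March 27, 2018.

March 27, 2018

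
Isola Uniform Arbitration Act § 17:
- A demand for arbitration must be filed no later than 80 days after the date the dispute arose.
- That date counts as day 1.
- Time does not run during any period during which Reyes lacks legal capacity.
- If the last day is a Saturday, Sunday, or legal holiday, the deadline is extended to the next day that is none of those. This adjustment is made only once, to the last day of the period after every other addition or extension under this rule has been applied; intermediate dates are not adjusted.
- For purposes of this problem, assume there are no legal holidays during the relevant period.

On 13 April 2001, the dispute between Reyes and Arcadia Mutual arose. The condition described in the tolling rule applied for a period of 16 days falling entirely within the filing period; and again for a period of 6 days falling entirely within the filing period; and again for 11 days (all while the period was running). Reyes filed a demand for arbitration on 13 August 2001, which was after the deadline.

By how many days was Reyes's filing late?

Counting 13 April 2001 as day 1, day 80 is July 1, 2001.
Tolling adds 16 days: July 1, 2001 + 16 days = July 17, 2001.
Tolling adds 6 days: July 17, 2001 + 6 days = July 23, 2001.
Tolling adds 11 days: July 23, 2001 + 11 days = August 3, 2001.
August 3, 2001 is a Friday and not a legal holiday, so no extension applies.
The deadline is August 3, 2001; from August 3, 2001 to August 13, 2001 is 10 days.

10 days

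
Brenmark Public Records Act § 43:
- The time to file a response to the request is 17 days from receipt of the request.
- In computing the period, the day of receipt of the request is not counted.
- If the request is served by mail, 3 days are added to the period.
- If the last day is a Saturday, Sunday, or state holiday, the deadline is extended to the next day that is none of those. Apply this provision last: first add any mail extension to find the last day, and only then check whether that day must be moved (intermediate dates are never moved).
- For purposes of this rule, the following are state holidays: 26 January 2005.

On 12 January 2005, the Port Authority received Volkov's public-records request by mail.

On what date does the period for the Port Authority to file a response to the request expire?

17 days after 12 January 2005 is January 29, 2005.
Service was by mail, adding 3 days: January 29, 2005 + 3 days = February 1, 2005.
February 1, 2005 is a Tuesday and not a state holiday, so no extension applies.

February 1, 2005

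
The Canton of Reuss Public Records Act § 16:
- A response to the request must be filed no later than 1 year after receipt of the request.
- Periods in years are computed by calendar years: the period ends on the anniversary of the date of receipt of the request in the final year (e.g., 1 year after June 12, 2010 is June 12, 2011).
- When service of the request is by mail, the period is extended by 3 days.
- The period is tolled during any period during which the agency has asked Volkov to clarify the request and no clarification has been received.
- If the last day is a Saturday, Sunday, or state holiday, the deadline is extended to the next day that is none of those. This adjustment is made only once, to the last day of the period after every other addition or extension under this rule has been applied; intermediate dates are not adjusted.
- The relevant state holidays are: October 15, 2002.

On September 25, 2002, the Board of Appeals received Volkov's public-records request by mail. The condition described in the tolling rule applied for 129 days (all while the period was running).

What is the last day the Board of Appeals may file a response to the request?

1 year after September 25, 2002 is September 25, 2003.
Service was by mail, adding 3 days: September 25, 2003 + 3 days = September 28, 2003.
Tolling adds 129 days: September 28, 2003 + 129 days = February 4, 2004.
February 4, 2004 is a Wednesday and not a state holiday, so no extension applies.

February 4, 2004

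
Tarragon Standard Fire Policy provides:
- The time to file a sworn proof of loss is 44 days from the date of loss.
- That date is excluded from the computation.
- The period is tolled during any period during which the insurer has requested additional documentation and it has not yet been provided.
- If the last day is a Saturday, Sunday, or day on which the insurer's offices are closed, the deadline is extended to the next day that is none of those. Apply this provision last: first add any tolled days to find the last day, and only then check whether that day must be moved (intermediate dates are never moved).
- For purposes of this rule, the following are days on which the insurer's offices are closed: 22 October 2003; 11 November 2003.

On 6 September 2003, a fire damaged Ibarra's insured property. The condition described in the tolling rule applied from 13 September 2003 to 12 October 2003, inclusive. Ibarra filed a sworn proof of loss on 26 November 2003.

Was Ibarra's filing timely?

No

44 days after 6 September 2003 is October 20, 2003.
From September 13, 2003 through October 12, 2003 inclusive is 30 days; tolling adds 30 days: October 20, 2003 + 30 days = November 19, 2003.
November 19, 2003 is a Wednesday and not a day on which the insurer's offices are closed, so no extension applies.
The deadline is November 19, 2003; the filing on November 26, 2003 is after that date.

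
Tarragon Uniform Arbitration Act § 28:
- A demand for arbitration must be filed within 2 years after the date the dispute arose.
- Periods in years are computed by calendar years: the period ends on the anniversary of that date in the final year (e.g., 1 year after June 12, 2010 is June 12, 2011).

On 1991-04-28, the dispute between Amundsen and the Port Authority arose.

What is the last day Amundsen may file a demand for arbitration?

April 28, 1993

2 years after 1991-04-28 is April 28, 1993.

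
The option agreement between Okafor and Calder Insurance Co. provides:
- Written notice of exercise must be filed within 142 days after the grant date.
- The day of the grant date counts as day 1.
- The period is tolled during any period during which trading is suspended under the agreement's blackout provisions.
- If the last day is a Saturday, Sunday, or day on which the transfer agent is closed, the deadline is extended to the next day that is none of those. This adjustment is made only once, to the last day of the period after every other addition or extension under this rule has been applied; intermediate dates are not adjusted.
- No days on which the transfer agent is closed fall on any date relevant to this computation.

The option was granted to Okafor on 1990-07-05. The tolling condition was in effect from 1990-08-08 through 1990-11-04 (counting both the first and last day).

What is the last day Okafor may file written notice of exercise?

February 20, 1991

Counting 1990-07-05 as day 1, day 142 is November 23, 1990.
From August 8, 1990 through November 4, 1990 inclusive is 89 days; tolling adds 89 days: November 23, 1990 + 89 days = February 20, 1991.
February 20, 1991 is a Wednesday and not a day on which the transfer agent is closed, so no extension applies.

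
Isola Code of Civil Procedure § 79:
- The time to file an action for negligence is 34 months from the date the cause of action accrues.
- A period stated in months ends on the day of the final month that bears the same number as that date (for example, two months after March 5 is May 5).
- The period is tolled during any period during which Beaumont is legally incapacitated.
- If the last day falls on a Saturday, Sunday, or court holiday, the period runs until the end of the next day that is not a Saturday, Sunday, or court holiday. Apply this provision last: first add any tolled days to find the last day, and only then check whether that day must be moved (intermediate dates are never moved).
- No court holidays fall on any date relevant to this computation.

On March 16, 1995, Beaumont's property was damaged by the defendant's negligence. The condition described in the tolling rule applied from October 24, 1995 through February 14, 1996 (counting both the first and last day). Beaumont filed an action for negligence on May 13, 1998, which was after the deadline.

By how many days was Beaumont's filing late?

34 months after March 16, 1995 is January 16, 1998.
From October 24, 1995 through February 14, 1996 inclusive is 114 days; tolling adds 114 days: January 16, 1998 + 114 days = May 10, 1998.
May 10, 1998 is Sunday. The next qualifying day is May 11, 1998.
The deadline is May 11, 1998; from May 11, 1998 to May 13, 1998 is 2 days.

2 days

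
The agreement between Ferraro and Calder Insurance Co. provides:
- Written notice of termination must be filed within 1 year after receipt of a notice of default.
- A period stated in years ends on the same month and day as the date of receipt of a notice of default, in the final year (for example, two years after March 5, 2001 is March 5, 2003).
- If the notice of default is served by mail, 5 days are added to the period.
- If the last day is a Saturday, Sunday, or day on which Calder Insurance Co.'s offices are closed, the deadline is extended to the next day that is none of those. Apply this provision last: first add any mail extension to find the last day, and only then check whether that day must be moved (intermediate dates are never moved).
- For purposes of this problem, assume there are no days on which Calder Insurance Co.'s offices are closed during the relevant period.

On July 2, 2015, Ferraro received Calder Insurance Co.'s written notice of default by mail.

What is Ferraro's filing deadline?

1 year after July 2, 2015 is July 2, 2016.
Service was by mail, adding 5 days: July 2, 2016 + 5 days = July 7, 2016.
July 7, 2016 is a Thursday and not a day on which Calder Insurance Co.'s offices are closed, so no extension applies.

July 7, 2016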